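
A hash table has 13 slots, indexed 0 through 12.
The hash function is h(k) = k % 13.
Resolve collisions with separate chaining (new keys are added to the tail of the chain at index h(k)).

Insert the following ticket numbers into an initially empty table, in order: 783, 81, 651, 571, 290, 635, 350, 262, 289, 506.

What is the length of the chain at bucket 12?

3

783 → bucket 3
81 → bucket 3 (collision)
651 → bucket 1
571 → bucket 12
290 → bucket 4
635 → bucket 11
350 → bucket 12 (collision)
262 → bucket 2
289 → bucket 3 (collision)
506 → bucket 12 (collision)
Final buckets:
0: .
1: 651
2: 262
3: 783 -> 81 -> 289
4: 290
5: .
6: .
7: .
8: .
9: .
10: .
11: 635
12: 571 -> 350 -> 506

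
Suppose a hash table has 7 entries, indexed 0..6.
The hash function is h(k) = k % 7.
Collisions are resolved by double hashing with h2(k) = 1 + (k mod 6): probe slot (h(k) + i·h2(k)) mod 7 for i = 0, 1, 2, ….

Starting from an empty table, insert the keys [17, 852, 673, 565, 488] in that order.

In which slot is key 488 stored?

4

17: h=3 → slot 3
852: h=5 → slot 5
673: h=1 → slot 1
565: h=5, h2=2, probe 5,0 → slot 0
488: h=5, h2=3, probe 5,1,4 → slot 4
Table: [565, 673, ∅, 17, 488, 852, ∅]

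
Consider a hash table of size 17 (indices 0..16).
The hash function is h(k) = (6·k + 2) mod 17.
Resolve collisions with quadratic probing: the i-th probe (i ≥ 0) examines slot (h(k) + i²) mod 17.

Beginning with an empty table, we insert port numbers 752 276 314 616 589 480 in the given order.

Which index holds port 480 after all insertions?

752: h=9 -> slot 9
276: h=9, probe 9,10 -> slot 10
314: h=16 -> slot 16
616: h=9, probe 9,10,13 -> slot 13
589: h=0 -> slot 0
480: h=9, probe 9,10,13,1 -> slot 1
Table: [589, 480, ∅, ∅, ∅, ∅, ∅, ∅, ∅, 752, 276, ∅, ∅, 616, ∅, ∅, 314]

1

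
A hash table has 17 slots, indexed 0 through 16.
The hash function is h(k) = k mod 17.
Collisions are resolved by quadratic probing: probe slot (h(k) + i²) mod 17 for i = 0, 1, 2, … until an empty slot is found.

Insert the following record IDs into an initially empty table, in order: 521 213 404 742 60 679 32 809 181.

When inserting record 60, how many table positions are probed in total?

521: h=11 -> slot 11
213: h=9 -> slot 9
404: h=13 -> slot 13
742: h=11, probe 11,12 -> slot 12
60: h=9, probe 9,10 -> slot 10
679: h=16 -> slot 16
32: h=15 -> slot 15
809: h=10, probe 10,11,14 -> slot 14
181: h=11, probe 11,12,15,3 -> slot 3
Table: [∅, ∅, ∅, 181, ∅, ∅, ∅, ∅, ∅, 213, 60, 521, 742, 404, 809, 32, 679]

2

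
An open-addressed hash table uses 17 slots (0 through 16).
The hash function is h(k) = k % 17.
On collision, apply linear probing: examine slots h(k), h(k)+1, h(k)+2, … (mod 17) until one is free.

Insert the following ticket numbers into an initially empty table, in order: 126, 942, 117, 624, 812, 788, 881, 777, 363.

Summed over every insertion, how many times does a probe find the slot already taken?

126 hashes to 7; slot 7 is free => place at 7.
942 hashes to 7; 7 taken => place at 8.
117 hashes to 15; slot 15 is free => place at 15.
624 hashes to 12; slot 12 is free => place at 12.
812 hashes to 13; slot 13 is free => place at 13.
788 hashes to 6; slot 6 is free => place at 6.
881 hashes to 14; slot 14 is free => place at 14.
777 hashes to 12; 12,13,14,15 taken => place at 16.
363 hashes to 6; 6,7,8 taken => place at 9.
Table: [—, —, —, —, —, —, 788, 126, 942, 363, —, —, 624, 812, 881, 117, 777]

8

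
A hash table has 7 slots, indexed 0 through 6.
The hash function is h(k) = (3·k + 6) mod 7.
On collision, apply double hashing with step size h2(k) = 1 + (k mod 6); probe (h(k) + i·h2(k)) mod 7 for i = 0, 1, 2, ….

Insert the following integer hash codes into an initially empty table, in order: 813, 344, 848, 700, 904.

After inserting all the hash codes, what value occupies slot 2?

813

813 hashes to 2; slot 2 is free -> place at 2.
344 hashes to 2, h2=3; 2 taken -> place at 5.
848 hashes to 2, h2=3; 2,5 taken -> place at 1.
700 hashes to 6; slot 6 is free -> place at 6.
904 hashes to 2, h2=5; 2 taken -> place at 0.
Table: [904, 848, 813, ., ., 344, 700]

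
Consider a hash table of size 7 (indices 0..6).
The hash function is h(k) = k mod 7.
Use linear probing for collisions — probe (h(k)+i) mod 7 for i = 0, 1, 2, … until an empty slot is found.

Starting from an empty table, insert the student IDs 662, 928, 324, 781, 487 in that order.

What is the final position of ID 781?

662: h=4 → slot 4
928: h=4, probe 4,5 → slot 5
324: h=2 → slot 2
781: h=4, probe 4,5,6 → slot 6
487: h=4, probe 4,5,6,0 → slot 0
Table: [487, ∅, 324, ∅, 662, 928, 781]

6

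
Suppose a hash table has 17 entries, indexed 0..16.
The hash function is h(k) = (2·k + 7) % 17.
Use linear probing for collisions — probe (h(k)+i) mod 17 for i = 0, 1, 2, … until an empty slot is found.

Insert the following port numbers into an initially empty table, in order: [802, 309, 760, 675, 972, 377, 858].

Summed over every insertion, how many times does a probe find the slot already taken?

802: h=13 → slot 13
309: h=13, probe 13,14 → slot 14
760: h=14, probe 14,15 → slot 15
675: h=14, probe 14,15,16 → slot 16
972: h=13, probe 13,14,15,16,0 → slot 0
377: h=13, probe 13,14,15,16,0,1 → slot 1
858: h=6 → slot 6
Table: [972, 377, ., ., ., ., 858, ., ., ., ., ., ., 802, 309, 760, 675]

13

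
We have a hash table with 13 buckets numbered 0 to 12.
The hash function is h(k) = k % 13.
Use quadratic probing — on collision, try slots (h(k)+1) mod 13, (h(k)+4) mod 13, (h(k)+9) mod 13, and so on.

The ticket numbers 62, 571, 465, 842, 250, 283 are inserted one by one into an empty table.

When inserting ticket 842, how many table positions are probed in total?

62 hashes to 10; slot 10 is free → place at 10.
571 hashes to 12; slot 12 is free → place at 12.
465 hashes to 10; 10 taken → place at 11.
842 hashes to 10; 10,11 taken → place at 1.
250 hashes to 3; slot 3 is free → place at 3.
283 hashes to 10; 10,11,1 taken → place at 6.
Table: [., 842, ., 250, ., ., 283, ., ., ., 62, 465, 571]

3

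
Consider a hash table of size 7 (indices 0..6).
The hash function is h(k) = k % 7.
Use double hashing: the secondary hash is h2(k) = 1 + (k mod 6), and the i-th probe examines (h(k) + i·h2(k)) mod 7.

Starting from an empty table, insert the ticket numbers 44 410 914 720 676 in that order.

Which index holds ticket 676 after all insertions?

5

Insert 44: h=2, slot 2 empty -> index 2.
Insert 410: h=4, slot 4 empty -> index 4.
Insert 914: h=4, h2=3, slot 4 occupied -> index 0.
Insert 720: h=6, slot 6 empty -> index 6.
Insert 676: h=4, h2=5, slots 4,2,0 occupied -> index 5.
Table: [914, _, 44, _, 410, 676, 720]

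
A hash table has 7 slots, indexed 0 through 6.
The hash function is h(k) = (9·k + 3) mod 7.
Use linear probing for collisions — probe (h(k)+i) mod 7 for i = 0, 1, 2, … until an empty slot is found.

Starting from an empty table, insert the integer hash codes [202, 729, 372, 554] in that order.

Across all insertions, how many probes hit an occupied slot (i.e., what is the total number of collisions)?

202 hashes to 1; slot 1 is free => place at 1.
729 hashes to 5; slot 5 is free => place at 5.
372 hashes to 5; 5 taken => place at 6.
554 hashes to 5; 5,6 taken => place at 0.
Table: [554, 202, —, —, —, 729, 372]

3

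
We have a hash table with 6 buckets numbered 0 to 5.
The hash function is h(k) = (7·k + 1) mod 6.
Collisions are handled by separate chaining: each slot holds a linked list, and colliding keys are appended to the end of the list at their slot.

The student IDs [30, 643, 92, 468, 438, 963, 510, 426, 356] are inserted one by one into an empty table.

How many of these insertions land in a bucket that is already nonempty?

Insert 30: h=1, bucket 1 empty → new chain.
Insert 643: h=2, bucket 2 empty → new chain.
Insert 92: h=3, bucket 3 empty → new chain.
Insert 468: h=1, bucket 1 nonempty → append to chain.
Insert 438: h=1, bucket 1 nonempty → append to chain.
Insert 963: h=4, bucket 4 empty → new chain.
Insert 510: h=1, bucket 1 nonempty → append to chain.
Insert 426: h=1, bucket 1 nonempty → append to chain.
Insert 356: h=3, bucket 3 nonempty → append to chain.
Final buckets:
0: _
1: 30 -> 468 -> 438 -> 510 -> 426
2: 643
3: 92 -> 356
4: 963
5: _

5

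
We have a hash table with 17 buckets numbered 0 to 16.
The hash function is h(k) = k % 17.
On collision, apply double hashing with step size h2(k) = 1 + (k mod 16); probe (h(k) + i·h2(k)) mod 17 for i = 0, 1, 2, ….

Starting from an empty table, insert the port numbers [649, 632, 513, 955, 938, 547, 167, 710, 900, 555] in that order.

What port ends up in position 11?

555

649: h=3 -> slot 3
632: h=3, h2=9, probe 3,12 -> slot 12
513: h=3, h2=2, probe 3,5 -> slot 5
955: h=3, h2=12, probe 3,15 -> slot 15
938: h=3, h2=11, probe 3,14 -> slot 14
547: h=3, h2=4, probe 3,7 -> slot 7
167: h=14, h2=8, probe 14,5,13 -> slot 13
710: h=13, h2=7, probe 13,3,10 -> slot 10
900: h=16 -> slot 16
555: h=11 -> slot 11
Table: [∅, ∅, ∅, 649, ∅, 513, ∅, 547, ∅, ∅, 710, 555, 632, 167, 938, 955, 900]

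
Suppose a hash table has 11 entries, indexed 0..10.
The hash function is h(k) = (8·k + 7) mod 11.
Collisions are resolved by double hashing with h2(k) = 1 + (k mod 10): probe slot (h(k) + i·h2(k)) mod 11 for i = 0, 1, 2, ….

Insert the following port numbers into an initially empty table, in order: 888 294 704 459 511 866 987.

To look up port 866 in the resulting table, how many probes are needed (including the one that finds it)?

2

Insert 888: h=5, slot 5 empty => index 5.
Insert 294: h=5, h2=5, slot 5 occupied => index 10.
Insert 704: h=7, slot 7 empty => index 7.
Insert 459: h=5, h2=10, slot 5 occupied => index 4.
Insert 511: h=3, slot 3 empty => index 3.
Insert 866: h=5, h2=7, slot 5 occupied => index 1.
Insert 987: h=5, h2=8, slot 5 occupied => index 2.
Table: [_, 866, 987, 511, 459, 888, _, 704, _, _, 294]
Lookup 866: h=5, h2=7, probe 5,1 → found at 1.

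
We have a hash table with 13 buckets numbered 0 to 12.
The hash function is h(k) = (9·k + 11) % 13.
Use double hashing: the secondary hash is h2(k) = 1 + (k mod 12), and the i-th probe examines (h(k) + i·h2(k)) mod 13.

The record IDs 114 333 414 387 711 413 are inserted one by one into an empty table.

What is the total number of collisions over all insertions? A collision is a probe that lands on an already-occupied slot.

4

114 hashes to 10; slot 10 is free -> place at 10.
333 hashes to 5; slot 5 is free -> place at 5.
414 hashes to 6; slot 6 is free -> place at 6.
387 hashes to 10, h2=4; 10 taken -> place at 1.
711 hashes to 1, h2=4; 1,5 taken -> place at 9.
413 hashes to 10, h2=6; 10 taken -> place at 3.
Table: [-, 387, -, 413, -, 333, 414, -, -, 711, 114, -, -]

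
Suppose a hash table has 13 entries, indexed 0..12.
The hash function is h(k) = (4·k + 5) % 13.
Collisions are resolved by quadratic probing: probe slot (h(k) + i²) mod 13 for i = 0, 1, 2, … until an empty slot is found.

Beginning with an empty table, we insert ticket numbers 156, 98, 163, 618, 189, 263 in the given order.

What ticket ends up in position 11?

156: h=5 => slot 5
98: h=7 => slot 7
163: h=7, probe 7,8 => slot 8
618: h=7, probe 7,8,11 => slot 11
189: h=7, probe 7,8,11,3 => slot 3
263: h=4 => slot 4
Table: [., ., ., 189, 263, 156, ., 98, 163, ., ., 618, .]

618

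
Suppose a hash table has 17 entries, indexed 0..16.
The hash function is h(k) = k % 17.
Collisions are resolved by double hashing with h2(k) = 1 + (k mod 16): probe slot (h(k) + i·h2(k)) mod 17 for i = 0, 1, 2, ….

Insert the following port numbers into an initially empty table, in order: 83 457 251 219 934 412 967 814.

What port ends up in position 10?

219

83 hashes to 15; slot 15 is free => place at 15.
457 hashes to 15, h2=10; 15 taken => place at 8.
251 hashes to 13; slot 13 is free => place at 13.
219 hashes to 15, h2=12; 15 taken => place at 10.
934 hashes to 16; slot 16 is free => place at 16.
412 hashes to 4; slot 4 is free => place at 4.
967 hashes to 15, h2=8; 15 taken => place at 6.
814 hashes to 15, h2=15; 15,13 taken => place at 11.
Table: [_, _, _, _, 412, _, 967, _, 457, _, 219, 814, _, 251, _, 83, 934]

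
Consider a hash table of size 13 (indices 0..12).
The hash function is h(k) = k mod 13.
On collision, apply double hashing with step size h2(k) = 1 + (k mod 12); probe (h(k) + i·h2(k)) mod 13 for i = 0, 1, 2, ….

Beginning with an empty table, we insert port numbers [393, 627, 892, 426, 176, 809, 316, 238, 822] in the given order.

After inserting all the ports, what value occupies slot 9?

809

393: h=3 => slot 3
627: h=3, h2=4, probe 3,7 => slot 7
892: h=8 => slot 8
426: h=10 => slot 10
176: h=7, h2=9, probe 7,3,12 => slot 12
809: h=3, h2=6, probe 3,9 => slot 9
316: h=4 => slot 4
238: h=4, h2=11, probe 4,2 => slot 2
822: h=3, h2=7, probe 3,10,4,11 => slot 11
Table: [_, _, 238, 393, 316, _, _, 627, 892, 809, 426, 822, 176]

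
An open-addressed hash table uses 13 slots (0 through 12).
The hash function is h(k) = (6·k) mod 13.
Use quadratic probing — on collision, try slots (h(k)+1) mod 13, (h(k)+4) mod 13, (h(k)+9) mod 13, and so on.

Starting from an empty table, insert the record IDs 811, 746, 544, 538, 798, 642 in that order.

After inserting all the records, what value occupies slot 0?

Insert 811: h=4, slot 4 empty -> index 4.
Insert 746: h=4, slot 4 occupied -> index 5.
Insert 544: h=1, slot 1 empty -> index 1.
Insert 538: h=4, slots 4,5 occupied -> index 8.
Insert 798: h=4, slots 4,5,8 occupied -> index 0.
Insert 642: h=4, slots 4,5,8,0 occupied -> index 7.
Table: [798, 544, ∅, ∅, 811, 746, ∅, 642, 538, ∅, ∅, ∅, ∅]

798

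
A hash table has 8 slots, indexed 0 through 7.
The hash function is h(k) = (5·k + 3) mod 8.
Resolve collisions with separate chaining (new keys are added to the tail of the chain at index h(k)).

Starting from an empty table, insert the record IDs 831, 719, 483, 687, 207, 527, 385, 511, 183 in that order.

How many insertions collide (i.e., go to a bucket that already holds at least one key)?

6

Insert 831: h=6, bucket 6 empty -> new chain.
Insert 719: h=6, bucket 6 nonempty -> append to chain.
Insert 483: h=2, bucket 2 empty -> new chain.
Insert 687: h=6, bucket 6 nonempty -> append to chain.
Insert 207: h=6, bucket 6 nonempty -> append to chain.
Insert 527: h=6, bucket 6 nonempty -> append to chain.
Insert 385: h=0, bucket 0 empty -> new chain.
Insert 511: h=6, bucket 6 nonempty -> append to chain.
Insert 183: h=6, bucket 6 nonempty -> append to chain.
Final buckets:
0: 385
1: .
2: 483
3: .
4: .
5: .
6: 831 -> 719 -> 687 -> 207 -> 527 -> 511 -> 183
7: .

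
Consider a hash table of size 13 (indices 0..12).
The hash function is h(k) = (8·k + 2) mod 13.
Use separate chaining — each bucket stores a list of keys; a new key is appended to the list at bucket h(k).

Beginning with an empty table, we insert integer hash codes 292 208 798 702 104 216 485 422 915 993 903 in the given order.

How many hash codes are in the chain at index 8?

1

292 → bucket 11
208 → bucket 2
798 → bucket 3
702 → bucket 2 (collision)
104 → bucket 2 (collision)
216 → bucket 1
485 → bucket 8
422 → bucket 11 (collision)
915 → bucket 3 (collision)
993 → bucket 3 (collision)
903 → bucket 11 (collision)
Final buckets:
0: .
1: 216
2: 208 -> 702 -> 104
3: 798 -> 915 -> 993
4: .
5: .
6: .
7: .
8: 485
9: .
10: .
11: 292 -> 422 -> 903
12: .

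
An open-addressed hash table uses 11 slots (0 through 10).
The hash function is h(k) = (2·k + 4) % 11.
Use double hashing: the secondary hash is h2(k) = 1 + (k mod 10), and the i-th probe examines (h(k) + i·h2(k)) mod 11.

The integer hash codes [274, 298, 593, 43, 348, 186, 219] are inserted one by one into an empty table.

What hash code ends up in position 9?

274 hashes to 2; slot 2 is free => place at 2.
298 hashes to 6; slot 6 is free => place at 6.
593 hashes to 2, h2=4; 2,6 taken => place at 10.
43 hashes to 2, h2=4; 2,6,10 taken => place at 3.
348 hashes to 7; slot 7 is free => place at 7.
186 hashes to 2, h2=7; 2 taken => place at 9.
219 hashes to 2, h2=10; 2 taken => place at 1.
Table: [., 219, 274, 43, ., ., 298, 348, ., 186, 593]

186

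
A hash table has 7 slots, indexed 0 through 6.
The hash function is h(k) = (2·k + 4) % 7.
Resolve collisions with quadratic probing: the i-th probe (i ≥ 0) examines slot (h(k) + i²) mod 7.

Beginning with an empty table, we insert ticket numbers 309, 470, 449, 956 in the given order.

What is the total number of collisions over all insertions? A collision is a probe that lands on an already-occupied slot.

Insert 309: h=6, slot 6 empty → index 6.
Insert 470: h=6, slot 6 occupied → index 0.
Insert 449: h=6, slots 6,0 occupied → index 3.
Insert 956: h=5, slot 5 empty → index 5.
Table: [470, _, _, 449, _, 956, 309]

3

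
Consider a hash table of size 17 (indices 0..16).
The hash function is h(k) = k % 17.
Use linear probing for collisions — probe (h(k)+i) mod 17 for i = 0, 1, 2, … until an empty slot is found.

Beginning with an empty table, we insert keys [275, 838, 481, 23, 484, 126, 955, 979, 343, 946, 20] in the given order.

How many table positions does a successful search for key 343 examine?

9

275 hashes to 3; slot 3 is free → place at 3.
838 hashes to 5; slot 5 is free → place at 5.
481 hashes to 5; 5 taken → place at 6.
23 hashes to 6; 6 taken → place at 7.
484 hashes to 8; slot 8 is free → place at 8.
126 hashes to 7; 7,8 taken → place at 9.
955 hashes to 3; 3 taken → place at 4.
979 hashes to 10; slot 10 is free → place at 10.
343 hashes to 3; 3,4,5,6,7,8,9,10 taken → place at 11.
946 hashes to 11; 11 taken → place at 12.
20 hashes to 3; 3,4,5,6,7,8,9,10,11,12 taken → place at 13.
Table: [_, _, _, 275, 955, 838, 481, 23, 484, 126, 979, 343, 946, 20, _, _, _]
Lookup 343: h=3, probe 3,4,5,6,7,8,9,10,11 → found at 11.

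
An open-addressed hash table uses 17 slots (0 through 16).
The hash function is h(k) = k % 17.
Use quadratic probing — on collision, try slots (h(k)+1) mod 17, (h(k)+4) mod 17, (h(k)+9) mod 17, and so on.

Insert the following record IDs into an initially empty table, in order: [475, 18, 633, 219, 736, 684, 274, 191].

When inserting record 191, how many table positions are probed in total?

Insert 475: h=16, slot 16 empty → index 16.
Insert 18: h=1, slot 1 empty → index 1.
Insert 633: h=4, slot 4 empty → index 4.
Insert 219: h=15, slot 15 empty → index 15.
Insert 736: h=5, slot 5 empty → index 5.
Insert 684: h=4, slots 4,5 occupied → index 8.
Insert 274: h=2, slot 2 empty → index 2.
Insert 191: h=4, slots 4,5,8 occupied → index 13.
Table: [., 18, 274, ., 633, 736, ., ., 684, ., ., ., ., 191, ., 219, 475]

4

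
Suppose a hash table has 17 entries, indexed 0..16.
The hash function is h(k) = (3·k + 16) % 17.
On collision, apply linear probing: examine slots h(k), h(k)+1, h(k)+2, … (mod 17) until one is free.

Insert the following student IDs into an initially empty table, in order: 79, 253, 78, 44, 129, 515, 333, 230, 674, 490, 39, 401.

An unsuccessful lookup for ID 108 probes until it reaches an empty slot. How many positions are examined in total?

Insert 79: h=15, slot 15 empty => index 15.
Insert 253: h=10, slot 10 empty => index 10.
Insert 78: h=12, slot 12 empty => index 12.
Insert 44: h=12, slot 12 occupied => index 13.
Insert 129: h=12, slots 12,13 occupied => index 14.
Insert 515: h=14, slots 14,15 occupied => index 16.
Insert 333: h=12, slots 12,13,14,15,16 occupied => index 0.
Insert 230: h=9, slot 9 empty => index 9.
Insert 674: h=15, slots 15,16,0 occupied => index 1.
Insert 490: h=7, slot 7 empty => index 7.
Insert 39: h=14, slots 14,15,16,0,1 occupied => index 2.
Insert 401: h=12, slots 12,13,14,15,16,0,1,2 occupied => index 3.
Table: [333, 674, 39, 401, ∅, ∅, ∅, 490, ∅, 230, 253, ∅, 78, 44, 129, 79, 515]
Lookup 108: h=0, probe 0,1,2,3,4 → slot 4 empty, not found.

5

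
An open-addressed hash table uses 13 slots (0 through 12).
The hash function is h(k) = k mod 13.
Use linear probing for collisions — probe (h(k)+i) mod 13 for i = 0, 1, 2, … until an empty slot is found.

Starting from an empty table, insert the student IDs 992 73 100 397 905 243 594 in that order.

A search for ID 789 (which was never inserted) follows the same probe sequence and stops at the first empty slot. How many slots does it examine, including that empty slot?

Insert 992: h=4, slot 4 empty → index 4.
Insert 73: h=8, slot 8 empty → index 8.
Insert 100: h=9, slot 9 empty → index 9.
Insert 397: h=7, slot 7 empty → index 7.
Insert 905: h=8, slots 8,9 occupied → index 10.
Insert 243: h=9, slots 9,10 occupied → index 11.
Insert 594: h=9, slots 9,10,11 occupied → index 12.
Table: [_, _, _, _, 992, _, _, 397, 73, 100, 905, 243, 594]
Lookup 789: h=9, probe 9,10,11,12,0 → slot 0 empty, not found.

5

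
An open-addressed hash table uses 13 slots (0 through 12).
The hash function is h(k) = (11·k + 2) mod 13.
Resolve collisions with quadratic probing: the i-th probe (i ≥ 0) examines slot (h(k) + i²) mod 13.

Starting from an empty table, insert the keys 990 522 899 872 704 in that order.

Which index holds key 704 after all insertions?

Insert 990: h=11, slot 11 empty -> index 11.
Insert 522: h=11, slot 11 occupied -> index 12.
Insert 899: h=11, slots 11,12 occupied -> index 2.
Insert 872: h=0, slot 0 empty -> index 0.
Insert 704: h=11, slots 11,12,2 occupied -> index 7.
Table: [872, —, 899, —, —, —, —, 704, —, —, —, 990, 522]

7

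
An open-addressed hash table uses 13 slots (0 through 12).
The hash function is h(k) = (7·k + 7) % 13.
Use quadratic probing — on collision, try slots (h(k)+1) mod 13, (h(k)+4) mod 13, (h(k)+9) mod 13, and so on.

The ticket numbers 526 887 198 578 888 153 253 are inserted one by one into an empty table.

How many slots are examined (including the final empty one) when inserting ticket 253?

Insert 526: h=10, slot 10 empty => index 10.
Insert 887: h=2, slot 2 empty => index 2.
Insert 198: h=2, slot 2 occupied => index 3.
Insert 578: h=10, slot 10 occupied => index 11.
Insert 888: h=9, slot 9 empty => index 9.
Insert 153: h=12, slot 12 empty => index 12.
Insert 253: h=10, slots 10,11 occupied => index 1.
Table: [∅, 253, 887, 198, ∅, ∅, ∅, ∅, ∅, 888, 526, 578, 153]

3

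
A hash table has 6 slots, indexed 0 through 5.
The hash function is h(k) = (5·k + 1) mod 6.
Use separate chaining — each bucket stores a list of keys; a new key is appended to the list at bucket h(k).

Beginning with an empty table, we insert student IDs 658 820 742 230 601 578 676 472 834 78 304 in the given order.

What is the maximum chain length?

6

Insert 658: h=3, bucket 3 empty → new chain.
Insert 820: h=3, bucket 3 nonempty → append to chain.
Insert 742: h=3, bucket 3 nonempty → append to chain.
Insert 230: h=5, bucket 5 empty → new chain.
Insert 601: h=0, bucket 0 empty → new chain.
Insert 578: h=5, bucket 5 nonempty → append to chain.
Insert 676: h=3, bucket 3 nonempty → append to chain.
Insert 472: h=3, bucket 3 nonempty → append to chain.
Insert 834: h=1, bucket 1 empty → new chain.
Insert 78: h=1, bucket 1 nonempty → append to chain.
Insert 304: h=3, bucket 3 nonempty → append to chain.
Final buckets:
0: 601
1: 834 -> 78
2: —
3: 658 -> 820 -> 742 -> 676 -> 472 -> 304
4: —
5: 230 -> 578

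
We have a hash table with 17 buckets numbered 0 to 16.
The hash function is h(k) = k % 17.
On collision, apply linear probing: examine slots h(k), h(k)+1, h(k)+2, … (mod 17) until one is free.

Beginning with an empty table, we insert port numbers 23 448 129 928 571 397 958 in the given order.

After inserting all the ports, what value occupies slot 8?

23 hashes to 6; slot 6 is free → place at 6.
448 hashes to 6; 6 taken → place at 7.
129 hashes to 10; slot 10 is free → place at 10.
928 hashes to 10; 10 taken → place at 11.
571 hashes to 10; 10,11 taken → place at 12.
397 hashes to 6; 6,7 taken → place at 8.
958 hashes to 6; 6,7,8 taken → place at 9.
Table: [_, _, _, _, _, _, 23, 448, 397, 958, 129, 928, 571, _, _, _, _]

397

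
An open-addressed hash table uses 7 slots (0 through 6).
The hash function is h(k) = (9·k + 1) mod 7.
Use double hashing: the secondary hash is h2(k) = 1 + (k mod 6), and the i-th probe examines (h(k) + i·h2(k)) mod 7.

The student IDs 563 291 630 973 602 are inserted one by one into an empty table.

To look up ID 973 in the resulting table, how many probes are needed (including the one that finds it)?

Insert 563: h=0, slot 0 empty => index 0.
Insert 291: h=2, slot 2 empty => index 2.
Insert 630: h=1, slot 1 empty => index 1.
Insert 973: h=1, h2=2, slot 1 occupied => index 3.
Insert 602: h=1, h2=3, slot 1 occupied => index 4.
Table: [563, 630, 291, 973, 602, —, —]
Lookup 973: h=1, h2=2, probe 1,3 → found at 3.

2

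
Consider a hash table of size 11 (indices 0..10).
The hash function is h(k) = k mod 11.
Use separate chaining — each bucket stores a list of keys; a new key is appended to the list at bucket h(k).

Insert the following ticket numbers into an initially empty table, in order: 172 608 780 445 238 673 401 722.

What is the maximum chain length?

Insert 172: h=7, bucket 7 empty -> new chain.
Insert 608: h=3, bucket 3 empty -> new chain.
Insert 780: h=10, bucket 10 empty -> new chain.
Insert 445: h=5, bucket 5 empty -> new chain.
Insert 238: h=7, bucket 7 nonempty -> append to chain.
Insert 673: h=2, bucket 2 empty -> new chain.
Insert 401: h=5, bucket 5 nonempty -> append to chain.
Insert 722: h=7, bucket 7 nonempty -> append to chain.
Final buckets:
0: .
1: .
2: 673
3: 608
4: .
5: 445 -> 401
6: .
7: 172 -> 238 -> 722
8: .
9: .
10: 780

3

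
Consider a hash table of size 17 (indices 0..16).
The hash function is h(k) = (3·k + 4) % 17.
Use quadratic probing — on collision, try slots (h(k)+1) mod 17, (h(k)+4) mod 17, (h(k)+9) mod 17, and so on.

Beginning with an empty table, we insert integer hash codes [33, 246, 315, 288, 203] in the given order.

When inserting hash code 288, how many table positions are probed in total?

2

33: h=1 => slot 1
246: h=11 => slot 11
315: h=14 => slot 14
288: h=1, probe 1,2 => slot 2
203: h=1, probe 1,2,5 => slot 5
Table: [., 33, 288, ., ., 203, ., ., ., ., ., 246, ., ., 315, ., .]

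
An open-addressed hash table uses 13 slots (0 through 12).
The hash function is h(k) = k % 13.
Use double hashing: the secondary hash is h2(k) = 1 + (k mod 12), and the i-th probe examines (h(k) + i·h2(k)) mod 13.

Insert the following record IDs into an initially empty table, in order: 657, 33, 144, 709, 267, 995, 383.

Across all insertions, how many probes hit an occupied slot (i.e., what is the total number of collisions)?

Insert 657: h=7, slot 7 empty => index 7.
Insert 33: h=7, h2=10, slot 7 occupied => index 4.
Insert 144: h=1, slot 1 empty => index 1.
Insert 709: h=7, h2=2, slot 7 occupied => index 9.
Insert 267: h=7, h2=4, slot 7 occupied => index 11.
Insert 995: h=7, h2=12, slot 7 occupied => index 6.
Insert 383: h=6, h2=12, slot 6 occupied => index 5.
Table: [., 144, ., ., 33, 383, 995, 657, ., 709, ., 267, .]

5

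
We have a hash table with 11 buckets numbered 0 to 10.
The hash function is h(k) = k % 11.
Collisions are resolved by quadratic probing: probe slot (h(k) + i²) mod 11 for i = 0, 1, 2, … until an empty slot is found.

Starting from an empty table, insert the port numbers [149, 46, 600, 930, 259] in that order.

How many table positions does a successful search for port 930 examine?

3

Insert 149: h=6, slot 6 empty -> index 6.
Insert 46: h=2, slot 2 empty -> index 2.
Insert 600: h=6, slot 6 occupied -> index 7.
Insert 930: h=6, slots 6,7 occupied -> index 10.
Insert 259: h=6, slots 6,7,10 occupied -> index 4.
Table: [∅, ∅, 46, ∅, 259, ∅, 149, 600, ∅, ∅, 930]
Lookup 930: h=6, probe 6,7,10 → found at 10.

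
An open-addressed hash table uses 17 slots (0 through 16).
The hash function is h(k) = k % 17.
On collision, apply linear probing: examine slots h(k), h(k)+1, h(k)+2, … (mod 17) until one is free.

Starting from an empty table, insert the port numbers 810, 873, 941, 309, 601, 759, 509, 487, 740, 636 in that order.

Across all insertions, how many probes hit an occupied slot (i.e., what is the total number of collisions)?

9

810: h=11 → slot 11
873: h=6 → slot 6
941: h=6, probe 6,7 → slot 7
309: h=3 → slot 3
601: h=6, probe 6,7,8 → slot 8
759: h=11, probe 11,12 → slot 12
509: h=16 → slot 16
487: h=11, probe 11,12,13 → slot 13
740: h=9 → slot 9
636: h=7, probe 7,8,9,10 → slot 10
Table: [_, _, _, 309, _, _, 873, 941, 601, 740, 636, 810, 759, 487, _, _, 509]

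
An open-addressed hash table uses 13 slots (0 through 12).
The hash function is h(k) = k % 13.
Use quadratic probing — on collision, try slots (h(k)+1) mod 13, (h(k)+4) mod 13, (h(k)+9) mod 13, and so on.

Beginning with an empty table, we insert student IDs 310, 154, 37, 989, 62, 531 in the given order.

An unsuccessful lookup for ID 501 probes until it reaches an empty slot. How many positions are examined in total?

2

310: h=11 → slot 11
154: h=11, probe 11,12 → slot 12
37: h=11, probe 11,12,2 → slot 2
989: h=1 → slot 1
62: h=10 → slot 10
531: h=11, probe 11,12,2,7 → slot 7
Table: [—, 989, 37, —, —, —, —, 531, —, —, 62, 310, 154]
Lookup 501: h=7, probe 7,8 → slot 8 empty, not found.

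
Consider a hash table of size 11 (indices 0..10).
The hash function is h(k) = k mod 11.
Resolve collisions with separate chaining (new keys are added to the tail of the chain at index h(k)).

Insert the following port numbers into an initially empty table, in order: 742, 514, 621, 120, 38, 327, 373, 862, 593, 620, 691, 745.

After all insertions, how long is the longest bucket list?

Insert 742: h=5, bucket 5 empty -> new chain.
Insert 514: h=8, bucket 8 empty -> new chain.
Insert 621: h=5, bucket 5 nonempty -> append to chain.
Insert 120: h=10, bucket 10 empty -> new chain.
Insert 38: h=5, bucket 5 nonempty -> append to chain.
Insert 327: h=8, bucket 8 nonempty -> append to chain.
Insert 373: h=10, bucket 10 nonempty -> append to chain.
Insert 862: h=4, bucket 4 empty -> new chain.
Insert 593: h=10, bucket 10 nonempty -> append to chain.
Insert 620: h=4, bucket 4 nonempty -> append to chain.
Insert 691: h=9, bucket 9 empty -> new chain.
Insert 745: h=8, bucket 8 nonempty -> append to chain.
Final buckets:
0: _
1: _
2: _
3: _
4: 862 -> 620
5: 742 -> 621 -> 38
6: _
7: _
8: 514 -> 327 -> 745
9: 691
10: 120 -> 373 -> 593

3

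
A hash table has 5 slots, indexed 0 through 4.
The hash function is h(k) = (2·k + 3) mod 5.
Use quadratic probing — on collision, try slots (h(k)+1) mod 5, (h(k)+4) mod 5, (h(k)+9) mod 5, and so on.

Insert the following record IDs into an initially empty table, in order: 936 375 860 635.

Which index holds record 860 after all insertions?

4

936 hashes to 0; slot 0 is free → place at 0.
375 hashes to 3; slot 3 is free → place at 3.
860 hashes to 3; 3 taken → place at 4.
635 hashes to 3; 3,4 taken → place at 2.
Table: [936, —, 635, 375, 860]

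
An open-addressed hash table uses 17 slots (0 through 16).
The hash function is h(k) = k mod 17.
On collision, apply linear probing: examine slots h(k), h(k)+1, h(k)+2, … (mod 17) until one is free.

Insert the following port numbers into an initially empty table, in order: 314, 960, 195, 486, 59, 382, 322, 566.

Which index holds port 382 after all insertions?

Insert 314: h=8, slot 8 empty => index 8.
Insert 960: h=8, slot 8 occupied => index 9.
Insert 195: h=8, slots 8,9 occupied => index 10.
Insert 486: h=10, slot 10 occupied => index 11.
Insert 59: h=8, slots 8,9,10,11 occupied => index 12.
Insert 382: h=8, slots 8,9,10,11,12 occupied => index 13.
Insert 322: h=16, slot 16 empty => index 16.
Insert 566: h=5, slot 5 empty => index 5.
Table: [∅, ∅, ∅, ∅, ∅, 566, ∅, ∅, 314, 960, 195, 486, 59, 382, ∅, ∅, 322]

13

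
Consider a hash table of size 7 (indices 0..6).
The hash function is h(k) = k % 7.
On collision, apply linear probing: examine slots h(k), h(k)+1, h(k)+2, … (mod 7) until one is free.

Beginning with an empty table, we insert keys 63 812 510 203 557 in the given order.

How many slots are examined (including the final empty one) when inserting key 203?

3

63: h=0 => slot 0
812: h=0, probe 0,1 => slot 1
510: h=6 => slot 6
203: h=0, probe 0,1,2 => slot 2
557: h=4 => slot 4
Table: [63, 812, 203, ., 557, ., 510]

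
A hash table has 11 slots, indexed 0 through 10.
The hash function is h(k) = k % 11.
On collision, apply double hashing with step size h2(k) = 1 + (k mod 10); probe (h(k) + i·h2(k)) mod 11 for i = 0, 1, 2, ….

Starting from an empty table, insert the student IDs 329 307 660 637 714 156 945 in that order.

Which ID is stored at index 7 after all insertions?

Insert 329: h=10, slot 10 empty -> index 10.
Insert 307: h=10, h2=8, slot 10 occupied -> index 7.
Insert 660: h=0, slot 0 empty -> index 0.
Insert 637: h=10, h2=8, slots 10,7 occupied -> index 4.
Insert 714: h=10, h2=5, slots 10,4 occupied -> index 9.
Insert 156: h=2, slot 2 empty -> index 2.
Insert 945: h=10, h2=6, slot 10 occupied -> index 5.
Table: [660, -, 156, -, 637, 945, -, 307, -, 714, 329]

307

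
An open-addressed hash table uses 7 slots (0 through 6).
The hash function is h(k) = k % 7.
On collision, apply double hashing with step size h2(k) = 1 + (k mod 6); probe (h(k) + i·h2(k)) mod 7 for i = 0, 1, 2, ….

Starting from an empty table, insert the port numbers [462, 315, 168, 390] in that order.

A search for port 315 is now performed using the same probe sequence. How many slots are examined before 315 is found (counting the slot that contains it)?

2

Insert 462: h=0, slot 0 empty → index 0.
Insert 315: h=0, h2=4, slot 0 occupied → index 4.
Insert 168: h=0, h2=1, slot 0 occupied → index 1.
Insert 390: h=5, slot 5 empty → index 5.
Table: [462, 168, —, —, 315, 390, —]
Lookup 315: h=0, h2=4, probe 0,4 → found at 4.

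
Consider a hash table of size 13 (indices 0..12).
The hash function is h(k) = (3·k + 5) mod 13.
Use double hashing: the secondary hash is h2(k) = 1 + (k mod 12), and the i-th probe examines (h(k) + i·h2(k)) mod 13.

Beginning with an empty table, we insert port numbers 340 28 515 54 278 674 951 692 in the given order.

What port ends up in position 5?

340 hashes to 11; slot 11 is free -> place at 11.
28 hashes to 11, h2=5; 11 taken -> place at 3.
515 hashes to 3, h2=12; 3 taken -> place at 2.
54 hashes to 11, h2=7; 11 taken -> place at 5.
278 hashes to 7; slot 7 is free -> place at 7.
674 hashes to 12; slot 12 is free -> place at 12.
951 hashes to 11, h2=4; 11,2 taken -> place at 6.
692 hashes to 1; slot 1 is free -> place at 1.
Table: [., 692, 515, 28, ., 54, 951, 278, ., ., ., 340, 674]

54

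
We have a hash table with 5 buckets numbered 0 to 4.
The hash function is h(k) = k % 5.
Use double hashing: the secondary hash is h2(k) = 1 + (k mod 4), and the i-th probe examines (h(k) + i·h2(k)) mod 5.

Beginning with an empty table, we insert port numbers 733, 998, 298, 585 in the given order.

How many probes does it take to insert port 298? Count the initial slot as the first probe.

3

733 hashes to 3; slot 3 is free -> place at 3.
998 hashes to 3, h2=3; 3 taken -> place at 1.
298 hashes to 3, h2=3; 3,1 taken -> place at 4.
585 hashes to 0; slot 0 is free -> place at 0.
Table: [585, 998, ∅, 733, 298]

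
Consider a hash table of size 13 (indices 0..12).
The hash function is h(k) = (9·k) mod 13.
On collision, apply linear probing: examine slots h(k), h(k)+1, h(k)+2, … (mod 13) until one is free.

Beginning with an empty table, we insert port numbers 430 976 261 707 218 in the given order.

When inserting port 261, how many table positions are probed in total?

3

Insert 430: h=9, slot 9 empty → index 9.
Insert 976: h=9, slot 9 occupied → index 10.
Insert 261: h=9, slots 9,10 occupied → index 11.
Insert 707: h=6, slot 6 empty → index 6.
Insert 218: h=12, slot 12 empty → index 12.
Table: [., ., ., ., ., ., 707, ., ., 430, 976, 261, 218]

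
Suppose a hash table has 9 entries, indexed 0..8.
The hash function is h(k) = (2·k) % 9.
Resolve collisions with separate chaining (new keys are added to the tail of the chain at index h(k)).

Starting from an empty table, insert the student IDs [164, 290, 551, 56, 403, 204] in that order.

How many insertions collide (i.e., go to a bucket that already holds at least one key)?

3

Insert 164: h=4, bucket 4 empty → new chain.
Insert 290: h=4, bucket 4 nonempty → append to chain.
Insert 551: h=4, bucket 4 nonempty → append to chain.
Insert 56: h=4, bucket 4 nonempty → append to chain.
Insert 403: h=5, bucket 5 empty → new chain.
Insert 204: h=3, bucket 3 empty → new chain.
Final buckets:
0: -
1: -
2: -
3: 204
4: 164 -> 290 -> 551 -> 56
5: 403
6: -
7: -
8: -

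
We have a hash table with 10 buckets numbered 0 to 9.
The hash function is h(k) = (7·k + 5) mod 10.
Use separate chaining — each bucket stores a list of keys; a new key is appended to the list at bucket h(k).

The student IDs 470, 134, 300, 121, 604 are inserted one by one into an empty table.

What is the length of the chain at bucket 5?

Insert 470: h=5, bucket 5 empty → new chain.
Insert 134: h=3, bucket 3 empty → new chain.
Insert 300: h=5, bucket 5 nonempty → append to chain.
Insert 121: h=2, bucket 2 empty → new chain.
Insert 604: h=3, bucket 3 nonempty → append to chain.
Final buckets:
0: -
1: -
2: 121
3: 134 -> 604
4: -
5: 470 -> 300
6: -
7: -
8: -
9: -

2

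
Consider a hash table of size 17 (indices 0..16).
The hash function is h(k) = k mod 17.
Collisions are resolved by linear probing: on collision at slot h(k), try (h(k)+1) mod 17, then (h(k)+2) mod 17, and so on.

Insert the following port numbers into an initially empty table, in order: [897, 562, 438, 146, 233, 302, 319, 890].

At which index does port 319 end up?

16

897 hashes to 13; slot 13 is free → place at 13.
562 hashes to 1; slot 1 is free → place at 1.
438 hashes to 13; 13 taken → place at 14.
146 hashes to 10; slot 10 is free → place at 10.
233 hashes to 12; slot 12 is free → place at 12.
302 hashes to 13; 13,14 taken → place at 15.
319 hashes to 13; 13,14,15 taken → place at 16.
890 hashes to 6; slot 6 is free → place at 6.
Table: [∅, 562, ∅, ∅, ∅, ∅, 890, ∅, ∅, ∅, 146, ∅, 233, 897, 438, 302, 319]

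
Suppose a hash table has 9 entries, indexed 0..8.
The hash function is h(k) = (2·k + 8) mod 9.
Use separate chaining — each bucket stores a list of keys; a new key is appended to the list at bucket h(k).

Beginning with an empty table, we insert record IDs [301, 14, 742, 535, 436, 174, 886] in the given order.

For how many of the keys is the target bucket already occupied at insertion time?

4

301 → bucket 7
14 → bucket 0
742 → bucket 7 (collision)
535 → bucket 7 (collision)
436 → bucket 7 (collision)
174 → bucket 5
886 → bucket 7 (collision)
Final buckets:
0: 14
1: —
2: —
3: —
4: —
5: 174
6: —
7: 301 -> 742 -> 535 -> 436 -> 886
8: —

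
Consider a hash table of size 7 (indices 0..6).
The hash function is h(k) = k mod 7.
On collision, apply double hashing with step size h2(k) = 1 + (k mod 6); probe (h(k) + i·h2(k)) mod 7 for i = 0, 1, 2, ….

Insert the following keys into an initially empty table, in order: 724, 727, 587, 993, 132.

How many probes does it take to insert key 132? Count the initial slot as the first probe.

724: h=3 → slot 3
727: h=6 → slot 6
587: h=6, h2=6, probe 6,5 → slot 5
993: h=6, h2=4, probe 6,3,0 → slot 0
132: h=6, h2=1, probe 6,0,1 → slot 1
Table: [993, 132, _, 724, _, 587, 727]

3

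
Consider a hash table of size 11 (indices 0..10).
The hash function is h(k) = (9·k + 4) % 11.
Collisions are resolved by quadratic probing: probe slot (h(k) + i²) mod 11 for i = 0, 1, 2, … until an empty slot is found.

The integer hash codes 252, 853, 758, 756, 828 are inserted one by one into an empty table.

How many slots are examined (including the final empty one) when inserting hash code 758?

Insert 252: h=6, slot 6 empty → index 6.
Insert 853: h=3, slot 3 empty → index 3.
Insert 758: h=6, slot 6 occupied → index 7.
Insert 756: h=10, slot 10 empty → index 10.
Insert 828: h=9, slot 9 empty → index 9.
Table: [∅, ∅, ∅, 853, ∅, ∅, 252, 758, ∅, 828, 756]

2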